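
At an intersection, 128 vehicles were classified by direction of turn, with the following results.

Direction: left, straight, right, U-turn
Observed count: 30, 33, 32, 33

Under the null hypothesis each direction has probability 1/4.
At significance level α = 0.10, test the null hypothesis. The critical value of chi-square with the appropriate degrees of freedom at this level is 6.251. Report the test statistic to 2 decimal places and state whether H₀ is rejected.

0.19; do not reject

Under H₀ each category has probability 1/4, so each expected count is 128/4 = 32.
χ² = (30−32)²/32 + (33−32)²/32 + (32−32)²/32 + (33−32)²/32
   = 0.125 + 0.031 + 0.000 + 0.031
Sum = 0.19
df = 3. Since 0.19 < 6.251, we do not reject H₀.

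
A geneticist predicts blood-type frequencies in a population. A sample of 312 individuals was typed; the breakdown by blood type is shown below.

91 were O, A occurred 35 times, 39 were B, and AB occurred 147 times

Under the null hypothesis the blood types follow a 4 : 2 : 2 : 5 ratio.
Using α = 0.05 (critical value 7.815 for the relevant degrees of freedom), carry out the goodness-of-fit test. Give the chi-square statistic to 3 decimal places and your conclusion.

Ratio total = 13. Expected counts: 312×4/13 = 96, 312×2/13 = 48, 312×2/13 = 48, 312×5/13 = 120.
cat         O        E   (O−E)²/E
O          91       96     0.2604
A          35       48     3.5208
B          39       48     1.6875
AB        147      120     6.0750
Sum = 11.544
df = 3. Since 11.544 > 7.815, we reject H₀.

11.544; reject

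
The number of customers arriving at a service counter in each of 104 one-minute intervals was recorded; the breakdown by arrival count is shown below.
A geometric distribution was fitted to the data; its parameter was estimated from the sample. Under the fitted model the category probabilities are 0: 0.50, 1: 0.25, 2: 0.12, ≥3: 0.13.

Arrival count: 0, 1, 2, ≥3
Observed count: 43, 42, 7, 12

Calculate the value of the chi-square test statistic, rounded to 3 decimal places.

13.981

Expected counts E_i = n·p_i: 104×0.50 = 52, 104×0.25 = 26, 104×0.12 = 12.48, 104×0.13 = 13.52.
cat         O        E   (O−E)²/E
0          43       52     1.5577
1          42       26     9.8462
2           7    12.48     2.4063
≥3         12    13.52     0.1709
Sum = 13.981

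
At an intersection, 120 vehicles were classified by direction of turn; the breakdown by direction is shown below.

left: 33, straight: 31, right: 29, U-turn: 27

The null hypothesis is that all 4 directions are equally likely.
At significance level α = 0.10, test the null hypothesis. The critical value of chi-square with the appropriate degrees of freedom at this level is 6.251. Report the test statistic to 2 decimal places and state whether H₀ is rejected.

0.67; do not reject

Under H₀ each category has probability 1/4, so each expected count is 120/4 = 30.
left: (33 − 30)²/30 = 9/30 = 0.300
straight: (31 − 30)²/30 = 1/30 = 0.033
right: (29 − 30)²/30 = 1/30 = 0.033
U-turn: (27 − 30)²/30 = 9/30 = 0.300
Sum = 0.67
df = 3. Since 0.67 < 6.251, we do not reject H₀.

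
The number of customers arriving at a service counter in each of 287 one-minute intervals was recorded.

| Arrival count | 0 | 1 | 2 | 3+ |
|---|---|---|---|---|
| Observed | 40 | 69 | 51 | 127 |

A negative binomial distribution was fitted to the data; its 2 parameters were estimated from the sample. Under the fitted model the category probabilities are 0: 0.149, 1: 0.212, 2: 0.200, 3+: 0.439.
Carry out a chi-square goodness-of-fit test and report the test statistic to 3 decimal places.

Expected counts E_i = n·p_i: 287×0.149 = 42.763, 287×0.212 = 60.844, 287×0.200 = 57.4, 287×0.439 = 125.993.
cat         O        E   (O−E)²/E
0          40   42.763     0.1785
1          69   60.844     1.0933
2          51     57.4     0.7136
3+        127  125.993     0.0080
Sum = 1.993

1.993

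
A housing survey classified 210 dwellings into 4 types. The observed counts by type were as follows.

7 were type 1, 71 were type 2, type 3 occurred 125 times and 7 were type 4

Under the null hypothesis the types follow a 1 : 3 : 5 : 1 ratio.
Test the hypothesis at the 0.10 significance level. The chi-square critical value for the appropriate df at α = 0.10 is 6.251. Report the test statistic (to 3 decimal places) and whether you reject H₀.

Ratio total = 10. Expected counts: 210×1/10 = 21, 210×3/10 = 63, 210×5/10 = 105, 210×1/10 = 21.
cat         O        E   (O−E)²/E
type 1      7       21     9.3333
type 2     71       63     1.0159
type 3    125      105     3.8095
type 4      7       21     9.3333
Sum = 23.492
df = 3. Since 23.492 > 6.251, we reject H₀.

23.492; reject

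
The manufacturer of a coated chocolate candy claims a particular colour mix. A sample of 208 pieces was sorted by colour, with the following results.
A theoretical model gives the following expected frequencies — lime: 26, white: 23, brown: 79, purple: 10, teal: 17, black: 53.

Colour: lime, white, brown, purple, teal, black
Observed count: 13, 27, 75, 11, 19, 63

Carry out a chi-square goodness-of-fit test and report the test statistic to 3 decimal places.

cat         O        E   (O−E)²/E
lime       13       26     6.5000
white      27       23     0.6957
brown      75       79     0.2025
purple     11       10     0.1000
teal       19       17     0.2353
black      63       53     1.8868
Sum = 9.620

9.620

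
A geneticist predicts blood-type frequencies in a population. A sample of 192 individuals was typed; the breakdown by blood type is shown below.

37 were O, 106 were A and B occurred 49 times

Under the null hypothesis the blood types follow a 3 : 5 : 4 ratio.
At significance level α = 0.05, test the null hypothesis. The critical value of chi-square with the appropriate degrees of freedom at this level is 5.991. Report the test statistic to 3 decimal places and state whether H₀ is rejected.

14.486; reject

Ratio total = 12. Expected counts: 192×3/12 = 48, 192×5/12 = 80, 192×4/12 = 64.
χ² = (37−48)²/48 + (106−80)²/80 + (49−64)²/64
   = 2.5208 + 8.4500 + 3.5156
Sum = 14.486
df = 2. Since 14.486 > 5.991, we reject H₀.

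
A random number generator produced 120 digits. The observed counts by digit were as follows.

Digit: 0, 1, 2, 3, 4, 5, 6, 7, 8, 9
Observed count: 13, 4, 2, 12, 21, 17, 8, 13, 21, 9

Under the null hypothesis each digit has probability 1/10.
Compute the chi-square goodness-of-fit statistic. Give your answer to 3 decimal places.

Expected count for each of the 10 categories: 120/10 = 12.
0: (13 − 12)²/12 = 1/12 = 0.0833
1: (4 − 12)²/12 = 64/12 = 5.3333
2: (2 − 12)²/12 = 100/12 = 8.3333
3: (12 − 12)²/12 = 0/12 = 0.0000
4: (21 − 12)²/12 = 81/12 = 6.7500
5: (17 − 12)²/12 = 25/12 = 2.0833
6: (8 − 12)²/12 = 16/12 = 1.3333
7: (13 − 12)²/12 = 1/12 = 0.0833
8: (21 − 12)²/12 = 81/12 = 6.7500
9: (9 − 12)²/12 = 9/12 = 0.7500
Sum = 31.500

31.500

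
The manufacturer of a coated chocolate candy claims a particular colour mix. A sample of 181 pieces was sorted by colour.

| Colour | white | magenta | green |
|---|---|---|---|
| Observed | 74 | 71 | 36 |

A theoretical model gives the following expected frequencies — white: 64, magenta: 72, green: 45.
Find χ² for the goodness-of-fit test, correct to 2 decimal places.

χ² = (74−64)²/64 + (71−72)²/72 + (36−45)²/45
   = 1.563 + 0.014 + 1.800
Sum = 3.38

3.38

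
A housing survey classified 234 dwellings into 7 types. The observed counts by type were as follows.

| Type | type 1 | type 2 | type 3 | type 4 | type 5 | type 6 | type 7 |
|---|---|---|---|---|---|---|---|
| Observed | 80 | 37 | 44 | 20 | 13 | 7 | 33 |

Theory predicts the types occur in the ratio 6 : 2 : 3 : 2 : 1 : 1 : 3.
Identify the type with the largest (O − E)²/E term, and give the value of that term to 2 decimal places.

type 2, 4.65

Ratio total = 18. Expected counts: 234×6/18 = 78, 234×2/18 = 26, 234×3/18 = 39, 234×2/18 = 26, 234×1/18 = 13, 234×1/18 = 13, 234×3/18 = 39.
cat         O        E   (O−E)²/E
type 1     80       78      0.051
type 2     37       26      4.654
type 3     44       39      0.641
type 4     20       26      1.385
type 5     13       13      0.000
type 6      7       13      2.769
type 7     33       39      0.923
The largest term is for type 2: 4.65.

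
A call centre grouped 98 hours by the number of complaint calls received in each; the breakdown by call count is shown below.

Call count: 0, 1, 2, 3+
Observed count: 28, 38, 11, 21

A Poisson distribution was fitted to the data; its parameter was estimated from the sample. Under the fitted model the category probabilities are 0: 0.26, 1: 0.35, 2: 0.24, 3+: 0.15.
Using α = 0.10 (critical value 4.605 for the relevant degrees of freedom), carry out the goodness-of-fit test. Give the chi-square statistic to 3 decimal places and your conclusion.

Expected counts E_i = n·p_i: 98×0.26 = 25.48, 98×0.35 = 34.3, 98×0.24 = 23.52, 98×0.15 = 14.7.
χ² = (28−25.48)²/25.48 + (38−34.3)²/34.3 + (11−23.52)²/23.52 + (21−14.7)²/14.7
   = 0.2492 + 0.3991 + 6.6646 + 2.7000
Sum = 10.013
df = 2. Since 10.013 > 4.605, we reject H₀.

10.013; reject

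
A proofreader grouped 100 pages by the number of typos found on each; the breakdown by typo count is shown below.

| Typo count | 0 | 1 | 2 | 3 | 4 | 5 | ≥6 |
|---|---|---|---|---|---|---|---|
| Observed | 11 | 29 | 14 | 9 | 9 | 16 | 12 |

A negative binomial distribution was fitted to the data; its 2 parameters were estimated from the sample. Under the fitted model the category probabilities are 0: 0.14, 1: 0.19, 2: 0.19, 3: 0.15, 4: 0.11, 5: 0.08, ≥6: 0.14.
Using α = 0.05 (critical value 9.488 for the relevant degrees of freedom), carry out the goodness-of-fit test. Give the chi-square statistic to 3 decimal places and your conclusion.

18.271; reject

Expected counts E_i = n·p_i: 100×0.14 = 14, 100×0.19 = 19, 100×0.19 = 19, 100×0.15 = 15, 100×0.11 = 11, 100×0.08 = 8, 100×0.14 = 14.
χ² = (11−14)²/14 + (29−19)²/19 + (14−19)²/19 + (9−15)²/15 + (9−11)²/11 + (16−8)²/8 + (12−14)²/14
   = 0.6429 + 5.2632 + 1.3158 + 2.4000 + 0.3636 + 8.0000 + 0.2857
Sum = 18.271
df = 4. Since 18.271 > 9.488, we reject H₀.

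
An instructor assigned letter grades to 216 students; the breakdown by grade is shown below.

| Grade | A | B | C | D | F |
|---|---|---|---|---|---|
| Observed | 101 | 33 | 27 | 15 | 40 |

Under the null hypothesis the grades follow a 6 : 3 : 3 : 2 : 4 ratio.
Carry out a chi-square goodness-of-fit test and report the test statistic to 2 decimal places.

18.89

Ratio total = 18. Expected counts: 216×6/18 = 72, 216×3/18 = 36, 216×3/18 = 36, 216×2/18 = 24, 216×4/18 = 48.
cat         O        E   (O−E)²/E
A         101       72     11.681
B          33       36      0.250
C          27       36      2.250
D          15       24      3.375
F          40       48      1.333
Sum = 18.89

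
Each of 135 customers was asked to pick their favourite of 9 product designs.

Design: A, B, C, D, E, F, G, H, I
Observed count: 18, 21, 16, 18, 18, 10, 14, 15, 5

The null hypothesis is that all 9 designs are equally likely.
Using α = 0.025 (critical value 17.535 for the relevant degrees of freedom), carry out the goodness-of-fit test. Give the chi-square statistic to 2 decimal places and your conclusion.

12.67; do not reject

Expected count for each of the 9 categories: 135/9 = 15.
χ² = (18−15)²/15 + (21−15)²/15 + (16−15)²/15 + (18−15)²/15 + (18−15)²/15 + (10−15)²/15 + (14−15)²/15 + (15−15)²/15 + (5−15)²/15
   = 0.600 + 2.400 + 0.067 + 0.600 + 0.600 + 1.667 + 0.067 + 0.000 + 6.667
Sum = 12.67
df = 8. Since 12.67 < 17.535, we do not reject H₀.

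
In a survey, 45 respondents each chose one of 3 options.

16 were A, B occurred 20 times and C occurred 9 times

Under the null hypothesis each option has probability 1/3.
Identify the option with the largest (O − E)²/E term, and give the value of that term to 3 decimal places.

Under H₀ each category has probability 1/3, so each expected count is 45/3 = 15.
cat         O        E   (O−E)²/E
A          16       15     0.0667
B          20       15     1.6667
C           9       15     2.4000
The largest term is for C: 2.400.

C, 2.400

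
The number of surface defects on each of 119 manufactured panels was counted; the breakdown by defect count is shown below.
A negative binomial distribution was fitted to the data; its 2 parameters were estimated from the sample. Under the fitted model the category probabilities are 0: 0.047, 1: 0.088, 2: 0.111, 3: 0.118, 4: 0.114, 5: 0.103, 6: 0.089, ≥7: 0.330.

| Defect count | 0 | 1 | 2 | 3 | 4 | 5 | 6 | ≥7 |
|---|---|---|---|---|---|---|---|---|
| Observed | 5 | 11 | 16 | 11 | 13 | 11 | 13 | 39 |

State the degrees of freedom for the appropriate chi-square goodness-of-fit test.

There are k = 8 categories and 2 parameters estimated from the data, so df = 8 − 1 − 2 = 5.

5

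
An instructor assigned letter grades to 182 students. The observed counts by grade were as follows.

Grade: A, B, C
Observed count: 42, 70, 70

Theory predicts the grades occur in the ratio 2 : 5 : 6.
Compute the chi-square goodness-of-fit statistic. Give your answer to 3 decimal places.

Ratio total = 13. Expected counts: 182×2/13 = 28, 182×5/13 = 70, 182×6/13 = 84.
cat         O        E   (O−E)²/E
A          42       28     7.0000
B          70       70     0.0000
C          70       84     2.3333
Sum = 9.333

9.333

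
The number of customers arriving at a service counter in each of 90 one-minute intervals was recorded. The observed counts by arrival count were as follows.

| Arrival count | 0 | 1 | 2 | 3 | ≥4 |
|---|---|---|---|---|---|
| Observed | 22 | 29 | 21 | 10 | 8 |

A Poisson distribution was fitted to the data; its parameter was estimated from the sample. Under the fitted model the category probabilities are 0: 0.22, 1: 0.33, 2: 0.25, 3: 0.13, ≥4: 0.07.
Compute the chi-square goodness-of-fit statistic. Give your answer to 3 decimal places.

1.067

Expected counts E_i = n·p_i: 90×0.22 = 19.8, 90×0.33 = 29.7, 90×0.25 = 22.5, 90×0.13 = 11.7, 90×0.07 = 6.3.
χ² = (22−19.8)²/19.8 + (29−29.7)²/29.7 + (21−22.5)²/22.5 + (10−11.7)²/11.7 + (8−6.3)²/6.3
   = 0.2444 + 0.0165 + 0.1000 + 0.2470 + 0.4587
Sum = 1.067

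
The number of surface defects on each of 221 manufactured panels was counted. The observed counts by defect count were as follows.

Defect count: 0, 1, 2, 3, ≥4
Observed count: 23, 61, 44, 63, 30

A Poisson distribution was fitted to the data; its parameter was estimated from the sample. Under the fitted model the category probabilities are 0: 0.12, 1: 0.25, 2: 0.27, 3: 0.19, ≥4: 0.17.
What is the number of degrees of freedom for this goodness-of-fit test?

There are k = 5 categories and 1 parameter estimated from the data, so df = 5 − 1 − 1 = 3.

3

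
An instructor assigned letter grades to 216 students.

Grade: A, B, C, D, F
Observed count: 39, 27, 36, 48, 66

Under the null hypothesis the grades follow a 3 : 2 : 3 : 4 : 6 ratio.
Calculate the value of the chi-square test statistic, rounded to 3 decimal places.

Ratio total = 18. Expected counts: 216×3/18 = 36, 216×2/18 = 24, 216×3/18 = 36, 216×4/18 = 48, 216×6/18 = 72.
χ² = (39−36)²/36 + (27−24)²/24 + (36−36)²/36 + (48−48)²/48 + (66−72)²/72
   = 0.2500 + 0.3750 + 0.0000 + 0.0000 + 0.5000
Sum = 1.125

1.125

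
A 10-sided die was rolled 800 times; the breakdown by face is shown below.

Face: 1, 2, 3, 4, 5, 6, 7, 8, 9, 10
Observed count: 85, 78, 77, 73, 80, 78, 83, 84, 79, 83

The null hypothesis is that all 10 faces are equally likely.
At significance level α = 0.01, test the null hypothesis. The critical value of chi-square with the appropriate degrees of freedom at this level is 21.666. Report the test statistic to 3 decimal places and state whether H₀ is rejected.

1.575; do not reject

Under H₀ each category has probability 1/10, so each expected count is 800/10 = 80.
cat         O        E   (O−E)²/E
1          85       80     0.3125
2          78       80     0.0500
3          77       80     0.1125
4          73       80     0.6125
5          80       80     0.0000
6          78       80     0.0500
7          83       80     0.1125
8          84       80     0.2000
9          79       80     0.0125
10         83       80     0.1125
Sum = 1.575
df = 9. Since 1.575 < 21.666, we do not reject H₀.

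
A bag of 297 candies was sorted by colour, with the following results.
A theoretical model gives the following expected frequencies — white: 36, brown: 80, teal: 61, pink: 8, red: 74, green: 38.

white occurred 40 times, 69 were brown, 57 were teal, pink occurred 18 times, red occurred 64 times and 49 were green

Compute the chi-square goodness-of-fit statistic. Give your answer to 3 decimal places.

19.255

cat         O        E   (O−E)²/E
white      40       36     0.4444
brown      69       80     1.5125
teal       57       61     0.2623
pink       18        8    12.5000
red        64       74     1.3514
green      49       38     3.1842
Sum = 19.255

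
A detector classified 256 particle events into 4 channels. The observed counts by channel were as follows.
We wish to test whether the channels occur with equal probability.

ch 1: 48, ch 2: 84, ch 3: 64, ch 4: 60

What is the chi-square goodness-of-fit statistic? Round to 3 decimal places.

Expected count for each of the 4 categories: 256/4 = 64.
ch 1: (48 − 64)²/64 = 256/64 = 4.0000
ch 2: (84 − 64)²/64 = 400/64 = 6.2500
ch 3: (64 − 64)²/64 = 0/64 = 0.0000
ch 4: (60 − 64)²/64 = 16/64 = 0.2500
Sum = 10.500

10.500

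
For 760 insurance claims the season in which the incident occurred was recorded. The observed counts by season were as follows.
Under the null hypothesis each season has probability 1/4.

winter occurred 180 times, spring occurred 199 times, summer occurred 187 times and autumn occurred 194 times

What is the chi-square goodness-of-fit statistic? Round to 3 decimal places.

Under H₀ each category has probability 1/4, so each expected count is 760/4 = 190.
winter: (180 − 190)²/190 = 100/190 = 0.5263
spring: (199 − 190)²/190 = 81/190 = 0.4263
summer: (187 − 190)²/190 = 9/190 = 0.0474
autumn: (194 − 190)²/190 = 16/190 = 0.0842
Sum = 1.084

1.084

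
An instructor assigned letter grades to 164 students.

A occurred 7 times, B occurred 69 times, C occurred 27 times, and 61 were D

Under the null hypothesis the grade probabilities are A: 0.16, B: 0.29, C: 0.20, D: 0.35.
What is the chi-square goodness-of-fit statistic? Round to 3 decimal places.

25.024

Expected counts E_i = n·p_i: 164×0.16 = 26.24, 164×0.29 = 47.56, 164×0.20 = 32.8, 164×0.35 = 57.4.
cat         O        E   (O−E)²/E
A           7    26.24    14.1074
B          69    47.56     9.6651
C          27     32.8     1.0256
D          61     57.4     0.2258
Sum = 25.024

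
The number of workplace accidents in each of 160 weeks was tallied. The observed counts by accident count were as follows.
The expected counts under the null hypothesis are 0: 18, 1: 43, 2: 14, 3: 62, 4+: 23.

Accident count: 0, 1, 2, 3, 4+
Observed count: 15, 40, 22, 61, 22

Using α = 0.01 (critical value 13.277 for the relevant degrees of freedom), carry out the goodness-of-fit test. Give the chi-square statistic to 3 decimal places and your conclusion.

0: (15 − 18)²/18 = 9/18 = 0.5000
1: (40 − 43)²/43 = 9/43 = 0.2093
2: (22 − 14)²/14 = 64/14 = 4.5714
3: (61 − 62)²/62 = 1/62 = 0.0161
4+: (22 − 23)²/23 = 1/23 = 0.0435
Sum = 5.340
df = 4. Since 5.340 < 13.277, we do not reject H₀.

5.340; do not reject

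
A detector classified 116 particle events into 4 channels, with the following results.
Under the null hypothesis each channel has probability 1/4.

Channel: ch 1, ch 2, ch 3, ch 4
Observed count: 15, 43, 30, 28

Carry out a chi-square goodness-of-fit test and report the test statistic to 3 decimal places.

13.586

Under H₀ each category has probability 1/4, so each expected count is 116/4 = 29.
χ² = (15−29)²/29 + (43−29)²/29 + (30−29)²/29 + (28−29)²/29
   = 6.7586 + 6.7586 + 0.0345 + 0.0345
Sum = 13.586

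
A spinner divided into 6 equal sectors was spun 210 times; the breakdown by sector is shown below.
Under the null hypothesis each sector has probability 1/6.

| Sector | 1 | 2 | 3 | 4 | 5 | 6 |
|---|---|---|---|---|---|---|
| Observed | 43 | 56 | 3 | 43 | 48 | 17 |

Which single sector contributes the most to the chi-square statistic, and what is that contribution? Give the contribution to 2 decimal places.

Expected count for each of the 6 categories: 210/6 = 35.
cat         O        E   (O−E)²/E
1          43       35      1.829
2          56       35     12.600
3           3       35     29.257
4          43       35      1.829
5          48       35      4.829
6          17       35      9.257
The largest term is for 3: 29.26.

3, 29.26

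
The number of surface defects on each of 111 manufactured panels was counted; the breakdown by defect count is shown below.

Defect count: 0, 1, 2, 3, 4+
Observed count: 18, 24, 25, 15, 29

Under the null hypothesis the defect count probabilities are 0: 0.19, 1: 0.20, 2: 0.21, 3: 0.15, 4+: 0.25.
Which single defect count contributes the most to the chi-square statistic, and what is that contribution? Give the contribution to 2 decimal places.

Expected counts E_i = n·p_i: 111×0.19 = 21.09, 111×0.20 = 22.2, 111×0.21 = 23.31, 111×0.15 = 16.65, 111×0.25 = 27.75.
0: (18 − 21.09)²/21.09 = 9.5481/21.09 = 0.453
1: (24 − 22.2)²/22.2 = 3.24/22.2 = 0.146
2: (25 − 23.31)²/23.31 = 2.8561/23.31 = 0.123
3: (15 − 16.65)²/16.65 = 2.7225/16.65 = 0.164
4+: (29 − 27.75)²/27.75 = 1.5625/27.75 = 0.056
The largest term is for 0: 0.45.

0, 0.45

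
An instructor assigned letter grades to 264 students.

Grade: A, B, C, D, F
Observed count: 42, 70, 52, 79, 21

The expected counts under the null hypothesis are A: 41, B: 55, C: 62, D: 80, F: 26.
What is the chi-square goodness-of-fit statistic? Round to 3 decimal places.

A: (42 − 41)²/41 = 1/41 = 0.0244
B: (70 − 55)²/55 = 225/55 = 4.0909
C: (52 − 62)²/62 = 100/62 = 1.6129
D: (79 − 80)²/80 = 1/80 = 0.0125
F: (21 − 26)²/26 = 25/26 = 0.9615
Sum = 6.702

6.702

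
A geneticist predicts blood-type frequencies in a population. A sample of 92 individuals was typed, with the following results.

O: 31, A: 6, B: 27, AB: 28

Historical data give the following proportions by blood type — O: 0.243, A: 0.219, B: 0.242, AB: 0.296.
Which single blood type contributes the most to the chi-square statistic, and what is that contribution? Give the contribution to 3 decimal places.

Expected counts E_i = n·p_i: 92×0.243 = 22.356, 92×0.219 = 20.148, 92×0.242 = 22.264, 92×0.296 = 27.232.
O: (31 − 22.356)²/22.356 = 74.718736/22.356 = 3.3422
A: (6 − 20.148)²/20.148 = 200.165904/20.148 = 9.9348
B: (27 − 22.264)²/22.264 = 22.429696/22.264 = 1.0074
AB: (28 − 27.232)²/27.232 = 0.589824/27.232 = 0.0217
The largest term is for A: 9.935.

A, 9.935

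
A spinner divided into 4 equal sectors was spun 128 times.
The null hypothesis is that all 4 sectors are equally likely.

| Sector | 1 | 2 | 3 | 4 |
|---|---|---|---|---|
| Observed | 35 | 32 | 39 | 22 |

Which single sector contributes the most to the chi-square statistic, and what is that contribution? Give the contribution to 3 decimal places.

Expected count for each of the 4 categories: 128/4 = 32.
1: (35 − 32)²/32 = 9/32 = 0.2813
2: (32 − 32)²/32 = 0/32 = 0.0000
3: (39 − 32)²/32 = 49/32 = 1.5313
4: (22 − 32)²/32 = 100/32 = 3.1250
The largest term is for 4: 3.125.

4, 3.125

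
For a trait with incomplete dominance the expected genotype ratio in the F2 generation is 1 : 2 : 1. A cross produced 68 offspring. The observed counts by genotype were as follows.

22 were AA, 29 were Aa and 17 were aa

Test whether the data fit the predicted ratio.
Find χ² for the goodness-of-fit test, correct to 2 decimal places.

Ratio total = 4. Expected counts: 68×1/4 = 17, 68×2/4 = 34, 68×1/4 = 17.
AA: (22 − 17)²/17 = 25/17 = 1.471
Aa: (29 − 34)²/34 = 25/34 = 0.735
aa: (17 − 17)²/17 = 0/17 = 0.000
Sum = 2.21

2.21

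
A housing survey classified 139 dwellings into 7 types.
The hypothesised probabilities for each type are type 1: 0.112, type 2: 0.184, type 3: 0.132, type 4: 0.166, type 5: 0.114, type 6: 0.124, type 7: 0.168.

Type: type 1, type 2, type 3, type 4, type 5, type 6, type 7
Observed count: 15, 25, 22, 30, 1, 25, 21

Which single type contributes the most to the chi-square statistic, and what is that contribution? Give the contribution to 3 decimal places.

Expected counts E_i = n·p_i: 139×0.112 = 15.568, 139×0.184 = 25.576, 139×0.132 = 18.348, 139×0.166 = 23.074, 139×0.114 = 15.846, 139×0.124 = 17.236, 139×0.168 = 23.352.
type 1: (15 − 15.568)²/15.568 = 0.322624/15.568 = 0.0207
type 2: (25 − 25.576)²/25.576 = 0.331776/25.576 = 0.0130
type 3: (22 − 18.348)²/18.348 = 13.337104/18.348 = 0.7269
type 4: (30 − 23.074)²/23.074 = 47.969476/23.074 = 2.0789
type 5: (1 − 15.846)²/15.846 = 220.403716/15.846 = 13.9091
type 6: (25 − 17.236)²/17.236 = 60.279696/17.236 = 3.4973
type 7: (21 − 23.352)²/23.352 = 5.531904/23.352 = 0.2369
The largest term is for type 5: 13.909.

type 5, 13.909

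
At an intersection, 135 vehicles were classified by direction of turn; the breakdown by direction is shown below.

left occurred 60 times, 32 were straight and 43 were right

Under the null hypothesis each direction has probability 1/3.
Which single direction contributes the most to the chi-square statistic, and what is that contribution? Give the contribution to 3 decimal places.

left, 5.000

Expected count for each of the 3 categories: 135/3 = 45.
χ² = (60−45)²/45 + (32−45)²/45 + (43−45)²/45
   = 5.0000 + 3.7556 + 0.0889
The largest term is for left: 5.000.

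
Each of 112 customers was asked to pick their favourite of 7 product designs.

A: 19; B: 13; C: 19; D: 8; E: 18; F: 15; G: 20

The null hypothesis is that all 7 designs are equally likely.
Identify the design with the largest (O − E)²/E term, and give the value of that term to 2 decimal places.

D, 4.00

Expected count for each of the 7 categories: 112/7 = 16.
A: (19 − 16)²/16 = 9/16 = 0.563
B: (13 − 16)²/16 = 9/16 = 0.563
C: (19 − 16)²/16 = 9/16 = 0.563
D: (8 − 16)²/16 = 64/16 = 4.000
E: (18 − 16)²/16 = 4/16 = 0.250
F: (15 − 16)²/16 = 1/16 = 0.063
G: (20 − 16)²/16 = 16/16 = 1.000
The largest term is for D: 4.00.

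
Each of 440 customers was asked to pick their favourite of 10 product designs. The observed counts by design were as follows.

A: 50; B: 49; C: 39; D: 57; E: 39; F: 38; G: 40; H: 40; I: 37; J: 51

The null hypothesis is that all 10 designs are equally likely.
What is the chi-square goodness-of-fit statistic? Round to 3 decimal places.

Expected count for each of the 10 categories: 440/10 = 44.
A: (50 − 44)²/44 = 36/44 = 0.8182
B: (49 − 44)²/44 = 25/44 = 0.5682
C: (39 − 44)²/44 = 25/44 = 0.5682
D: (57 − 44)²/44 = 169/44 = 3.8409
E: (39 − 44)²/44 = 25/44 = 0.5682
F: (38 − 44)²/44 = 36/44 = 0.8182
G: (40 − 44)²/44 = 16/44 = 0.3636
H: (40 − 44)²/44 = 16/44 = 0.3636
I: (37 − 44)²/44 = 49/44 = 1.1136
J: (51 − 44)²/44 = 49/44 = 1.1136
Sum = 10.136

10.136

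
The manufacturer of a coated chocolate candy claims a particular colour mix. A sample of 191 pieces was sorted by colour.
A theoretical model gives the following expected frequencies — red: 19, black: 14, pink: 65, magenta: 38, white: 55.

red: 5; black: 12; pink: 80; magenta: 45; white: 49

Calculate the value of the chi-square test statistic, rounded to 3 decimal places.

16.007

cat          O        E   (O−E)²/E
red          5       19    10.3158
black       12       14     0.2857
pink        80       65     3.4615
magenta     45       38     1.2895
white       49       55     0.6545
Sum = 16.007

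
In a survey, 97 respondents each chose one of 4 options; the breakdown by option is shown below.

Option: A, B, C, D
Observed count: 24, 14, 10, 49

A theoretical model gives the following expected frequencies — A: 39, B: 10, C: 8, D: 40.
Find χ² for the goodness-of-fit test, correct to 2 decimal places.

χ² = (24−39)²/39 + (14−10)²/10 + (10−8)²/8 + (49−40)²/40
   = 5.769 + 1.600 + 0.500 + 2.025
Sum = 9.89

9.89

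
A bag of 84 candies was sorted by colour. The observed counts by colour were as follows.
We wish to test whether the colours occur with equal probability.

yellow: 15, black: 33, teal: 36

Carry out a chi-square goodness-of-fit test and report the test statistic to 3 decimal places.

9.214

Under H₀ each category has probability 1/3, so each expected count is 84/3 = 28.
cat         O        E   (O−E)²/E
yellow     15       28     6.0357
black      33       28     0.8929
teal       36       28     2.2857
Sum = 9.214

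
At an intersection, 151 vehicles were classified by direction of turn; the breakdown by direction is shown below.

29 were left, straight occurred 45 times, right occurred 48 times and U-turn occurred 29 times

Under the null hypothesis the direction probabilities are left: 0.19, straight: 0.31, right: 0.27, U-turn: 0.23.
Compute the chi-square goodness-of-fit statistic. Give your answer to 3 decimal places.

Expected counts E_i = n·p_i: 151×0.19 = 28.69, 151×0.31 = 46.81, 151×0.27 = 40.77, 151×0.23 = 34.73.
left: (29 − 28.69)²/28.69 = 0.0961/28.69 = 0.0033
straight: (45 − 46.81)²/46.81 = 3.2761/46.81 = 0.0700
right: (48 − 40.77)²/40.77 = 52.2729/40.77 = 1.2821
U-turn: (29 − 34.73)²/34.73 = 32.8329/34.73 = 0.9454
Sum = 2.301

2.301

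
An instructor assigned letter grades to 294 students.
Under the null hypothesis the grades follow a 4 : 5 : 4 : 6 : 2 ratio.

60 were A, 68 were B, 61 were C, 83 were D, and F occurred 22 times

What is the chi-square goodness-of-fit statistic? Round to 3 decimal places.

Ratio total = 21. Expected counts: 294×4/21 = 56, 294×5/21 = 70, 294×4/21 = 56, 294×6/21 = 84, 294×2/21 = 28.
χ² = (60−56)²/56 + (68−70)²/70 + (61−56)²/56 + (83−84)²/84 + (22−28)²/28
   = 0.2857 + 0.0571 + 0.4464 + 0.0119 + 1.2857
Sum = 2.087

2.087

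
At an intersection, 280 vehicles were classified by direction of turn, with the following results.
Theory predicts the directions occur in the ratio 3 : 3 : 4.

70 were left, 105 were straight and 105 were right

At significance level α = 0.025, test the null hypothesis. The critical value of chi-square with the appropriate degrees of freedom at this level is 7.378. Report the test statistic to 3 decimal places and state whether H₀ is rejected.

Ratio total = 10. Expected counts: 280×3/10 = 84, 280×3/10 = 84, 280×4/10 = 112.
χ² = (70−84)²/84 + (105−84)²/84 + (105−112)²/112
   = 2.3333 + 5.2500 + 0.4375
Sum = 8.021
df = 2. Since 8.021 > 7.378, we reject H₀.

8.021; reject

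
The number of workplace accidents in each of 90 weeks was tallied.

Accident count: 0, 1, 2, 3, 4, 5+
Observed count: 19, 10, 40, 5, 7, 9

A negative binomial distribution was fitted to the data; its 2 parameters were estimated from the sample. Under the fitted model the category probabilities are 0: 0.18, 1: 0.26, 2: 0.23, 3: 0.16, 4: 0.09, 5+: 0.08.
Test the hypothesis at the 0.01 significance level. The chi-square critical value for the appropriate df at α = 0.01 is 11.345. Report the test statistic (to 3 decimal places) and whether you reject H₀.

32.888; reject

Expected counts E_i = n·p_i: 90×0.18 = 16.2, 90×0.26 = 23.4, 90×0.23 = 20.7, 90×0.16 = 14.4, 90×0.09 = 8.1, 90×0.08 = 7.2.
0: (19 − 16.2)²/16.2 = 7.84/16.2 = 0.4840
1: (10 − 23.4)²/23.4 = 179.56/23.4 = 7.6735
2: (40 − 20.7)²/20.7 = 372.49/20.7 = 17.9947
3: (5 − 14.4)²/14.4 = 88.36/14.4 = 6.1361
4: (7 − 8.1)²/8.1 = 1.21/8.1 = 0.1494
5+: (9 − 7.2)²/7.2 = 3.24/7.2 = 0.4500
Sum = 32.888
df = 3. Since 32.888 > 11.345, we reject H₀.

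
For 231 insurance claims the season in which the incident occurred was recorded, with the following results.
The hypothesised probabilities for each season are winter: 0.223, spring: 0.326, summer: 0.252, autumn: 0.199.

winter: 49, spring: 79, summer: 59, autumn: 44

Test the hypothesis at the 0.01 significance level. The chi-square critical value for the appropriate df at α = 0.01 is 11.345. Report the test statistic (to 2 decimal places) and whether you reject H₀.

0.40; do not reject

Expected counts E_i = n·p_i: 231×0.223 = 51.513, 231×0.326 = 75.306, 231×0.252 = 58.212, 231×0.199 = 45.969.
cat         O        E   (O−E)²/E
winter     49   51.513      0.123
spring     79   75.306      0.181
summer     59   58.212      0.011
autumn     44   45.969      0.084
Sum = 0.40
df = 3. Since 0.40 < 11.345, we do not reject H₀.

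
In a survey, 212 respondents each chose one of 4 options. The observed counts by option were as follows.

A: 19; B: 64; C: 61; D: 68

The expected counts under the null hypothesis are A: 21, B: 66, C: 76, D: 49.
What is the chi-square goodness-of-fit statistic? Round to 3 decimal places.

10.579

χ² = (19−21)²/21 + (64−66)²/66 + (61−76)²/76 + (68−49)²/49
   = 0.1905 + 0.0606 + 2.9605 + 7.3673
Sum = 10.579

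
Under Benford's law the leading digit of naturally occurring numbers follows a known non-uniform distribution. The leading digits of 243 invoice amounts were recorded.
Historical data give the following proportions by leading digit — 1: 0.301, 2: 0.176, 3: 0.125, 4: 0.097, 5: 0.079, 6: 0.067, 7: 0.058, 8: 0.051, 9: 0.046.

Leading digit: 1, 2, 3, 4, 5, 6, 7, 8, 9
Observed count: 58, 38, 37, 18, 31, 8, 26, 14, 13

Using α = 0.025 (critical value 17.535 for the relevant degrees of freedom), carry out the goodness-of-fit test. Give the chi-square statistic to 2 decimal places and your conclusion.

28.46; reject

Expected counts E_i = n·p_i: 243×0.301 = 73.143, 243×0.176 = 42.768, 243×0.125 = 30.375, 243×0.097 = 23.571, 243×0.079 = 19.197, 243×0.067 = 16.281, 243×0.058 = 14.094, 243×0.051 = 12.393, 243×0.046 = 11.178.
1: (58 − 73.143)²/73.143 = 229.310449/73.143 = 3.135
2: (38 − 42.768)²/42.768 = 22.733824/42.768 = 0.532
3: (37 − 30.375)²/30.375 = 43.890625/30.375 = 1.445
4: (18 − 23.571)²/23.571 = 31.036041/23.571 = 1.317
5: (31 − 19.197)²/19.197 = 139.310809/19.197 = 7.257
6: (8 − 16.281)²/16.281 = 68.574961/16.281 = 4.212
7: (26 − 14.094)²/14.094 = 141.752836/14.094 = 10.058
8: (14 − 12.393)²/12.393 = 2.582449/12.393 = 0.208
9: (13 − 11.178)²/11.178 = 3.319684/11.178 = 0.297
Sum = 28.46
df = 8. Since 28.46 > 17.535, we reject H₀.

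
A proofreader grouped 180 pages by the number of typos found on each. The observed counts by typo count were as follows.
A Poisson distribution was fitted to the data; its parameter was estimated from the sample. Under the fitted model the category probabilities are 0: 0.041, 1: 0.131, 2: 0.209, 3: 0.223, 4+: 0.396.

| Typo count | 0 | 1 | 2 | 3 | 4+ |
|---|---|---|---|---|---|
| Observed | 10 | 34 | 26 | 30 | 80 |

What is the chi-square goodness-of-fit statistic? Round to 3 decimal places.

12.752

Expected counts E_i = n·p_i: 180×0.041 = 7.38, 180×0.131 = 23.58, 180×0.209 = 37.62, 180×0.223 = 40.14, 180×0.396 = 71.28.
χ² = (10−7.38)²/7.38 + (34−23.58)²/23.58 + (26−37.62)²/37.62 + (30−40.14)²/40.14 + (80−71.28)²/71.28
   = 0.9301 + 4.6046 + 3.5892 + 2.5615 + 1.0668
Sum = 12.752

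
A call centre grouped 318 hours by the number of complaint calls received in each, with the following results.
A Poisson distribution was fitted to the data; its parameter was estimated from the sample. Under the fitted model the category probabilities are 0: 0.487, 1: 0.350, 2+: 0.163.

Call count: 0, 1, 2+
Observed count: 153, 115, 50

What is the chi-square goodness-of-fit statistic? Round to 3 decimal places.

0.210

Expected counts E_i = n·p_i: 318×0.487 = 154.866, 318×0.350 = 111.3, 318×0.163 = 51.834.
χ² = (153−154.866)²/154.866 + (115−111.3)²/111.3 + (50−51.834)²/51.834
   = 0.0225 + 0.1230 + 0.0649
Sum = 0.210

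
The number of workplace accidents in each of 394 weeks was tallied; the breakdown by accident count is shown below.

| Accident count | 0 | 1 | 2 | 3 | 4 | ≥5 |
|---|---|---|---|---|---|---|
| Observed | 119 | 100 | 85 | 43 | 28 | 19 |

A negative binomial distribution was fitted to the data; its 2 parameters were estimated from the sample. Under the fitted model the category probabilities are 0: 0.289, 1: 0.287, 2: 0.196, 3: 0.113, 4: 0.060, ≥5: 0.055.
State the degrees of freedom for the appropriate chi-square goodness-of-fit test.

3

There are k = 6 categories and 2 parameters estimated from the data, so df = 6 − 1 − 2 = 3.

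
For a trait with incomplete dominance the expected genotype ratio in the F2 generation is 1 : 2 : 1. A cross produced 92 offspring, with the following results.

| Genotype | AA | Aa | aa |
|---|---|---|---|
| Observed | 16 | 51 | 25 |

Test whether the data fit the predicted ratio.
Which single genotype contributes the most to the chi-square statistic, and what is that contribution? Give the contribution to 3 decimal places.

Ratio total = 4. Expected counts: 92×1/4 = 23, 92×2/4 = 46, 92×1/4 = 23.
χ² = (16−23)²/23 + (51−46)²/46 + (25−23)²/23
   = 2.1304 + 0.5435 + 0.1739
The largest term is for AA: 2.130.

AA, 2.130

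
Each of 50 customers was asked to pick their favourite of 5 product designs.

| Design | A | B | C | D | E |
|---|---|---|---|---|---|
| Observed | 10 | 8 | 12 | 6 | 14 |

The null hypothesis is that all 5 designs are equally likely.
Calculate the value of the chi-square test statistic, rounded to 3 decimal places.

4.000

Under H₀ each category has probability 1/5, so each expected count is 50/5 = 10.
A: (10 − 10)²/10 = 0/10 = 0.0000
B: (8 − 10)²/10 = 4/10 = 0.4000
C: (12 − 10)²/10 = 4/10 = 0.4000
D: (6 − 10)²/10 = 16/10 = 1.6000
E: (14 − 10)²/10 = 16/10 = 1.6000
Sum = 4.000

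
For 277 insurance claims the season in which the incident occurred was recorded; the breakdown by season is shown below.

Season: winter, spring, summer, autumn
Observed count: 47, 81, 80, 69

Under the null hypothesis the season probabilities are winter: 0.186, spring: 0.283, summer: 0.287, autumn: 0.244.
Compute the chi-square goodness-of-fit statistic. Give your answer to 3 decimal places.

0.516

Expected counts E_i = n·p_i: 277×0.186 = 51.522, 277×0.283 = 78.391, 277×0.287 = 79.499, 277×0.244 = 67.588.
cat         O        E   (O−E)²/E
winter     47   51.522     0.3969
spring     81   78.391     0.0868
summer     80   79.499     0.0032
autumn     69   67.588     0.0295
Sum = 0.516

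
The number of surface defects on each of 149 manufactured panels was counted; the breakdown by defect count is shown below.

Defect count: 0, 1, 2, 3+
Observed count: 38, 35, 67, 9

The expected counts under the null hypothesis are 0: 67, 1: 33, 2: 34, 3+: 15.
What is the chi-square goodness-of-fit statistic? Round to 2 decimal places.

47.10

cat         O        E   (O−E)²/E
0          38       67     12.552
1          35       33      0.121
2          67       34     32.029
3+          9       15      2.400
Sum = 47.10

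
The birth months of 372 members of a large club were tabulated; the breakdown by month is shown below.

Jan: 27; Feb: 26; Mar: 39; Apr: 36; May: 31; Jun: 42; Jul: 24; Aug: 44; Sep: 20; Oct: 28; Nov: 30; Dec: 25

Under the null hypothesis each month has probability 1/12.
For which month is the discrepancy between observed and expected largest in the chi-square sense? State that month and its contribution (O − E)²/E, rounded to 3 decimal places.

Aug, 5.452

Expected count for each of the 12 categories: 372/12 = 31.
χ² = (27−31)²/31 + (26−31)²/31 + (39−31)²/31 + (36−31)²/31 + (31−31)²/31 + (42−31)²/31 + (24−31)²/31 + (44−31)²/31 + (20−31)²/31 + (28−31)²/31 + (30−31)²/31 + (25−31)²/31
   = 0.5161 + 0.8065 + 2.0645 + 0.8065 + 0.0000 + 3.9032 + 1.5806 + 5.4516 + 3.9032 + 0.2903 + 0.0323 + 1.1613
The largest term is for Aug: 5.452.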